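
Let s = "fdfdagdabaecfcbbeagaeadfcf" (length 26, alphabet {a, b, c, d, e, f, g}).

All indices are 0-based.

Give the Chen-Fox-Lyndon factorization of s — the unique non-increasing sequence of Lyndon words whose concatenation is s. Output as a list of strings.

["f", "df", "d", "agd", "abaecfcbbeagaeadfcf"]

emit factor 1: 'f' (i=0, period=1)
emit factor 2: 'df' (i=1, period=2)
emit factor 3: 'd' (i=3, period=1)
emit factor 4: 'agd' (i=4, period=3)
emit factor 5: 'abaecfcbbeagaeadfcf' (i=7, period=19)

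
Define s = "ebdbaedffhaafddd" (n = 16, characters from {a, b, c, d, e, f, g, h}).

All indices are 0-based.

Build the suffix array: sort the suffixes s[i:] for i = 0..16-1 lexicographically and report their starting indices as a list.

sorted suffixes:
  #0 SA[0]=10  'aafddd'
  #1 SA[1]=4  'aedffhaafddd'
  #2 SA[2]=11  'afddd'
  #3 SA[3]=3  'baedffhaafddd'
  #4 SA[4]=1  'bdbaedffhaafddd'
  #5 SA[5]=15  'd'
  #6 SA[6]=2  'dbaedffhaafddd'
  #7 SA[7]=14  'dd'
  #8 SA[8]=13  'ddd'
  #9 SA[9]=6  'dffhaafddd'
  #10 SA[10]=0  'ebdbaedffhaafddd'
  #11 SA[11]=5  'edffhaafddd'
  #12 SA[12]=12  'fddd'
  #13 SA[13]=7  'ffhaafddd'
  #14 SA[14]=8  'fhaafddd'
  #15 SA[15]=9  'haafddd'

[10, 4, 11, 3, 1, 15, 2, 14, 13, 6, 0, 5, 12, 7, 8, 9]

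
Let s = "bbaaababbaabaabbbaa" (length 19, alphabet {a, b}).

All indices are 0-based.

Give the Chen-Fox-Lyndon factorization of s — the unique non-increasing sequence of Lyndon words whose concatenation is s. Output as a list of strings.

emit factor 1: 'b' (i=0, period=1)
emit factor 2: 'b' (i=1, period=1)
emit factor 3: 'aaababbaabaabbb' (i=2, period=15)
emit factor 4: 'a' (i=17, period=1)
emit factor 5: 'a' (i=18, period=1)

["b", "b", "aaababbaabaabbb", "a", "a"]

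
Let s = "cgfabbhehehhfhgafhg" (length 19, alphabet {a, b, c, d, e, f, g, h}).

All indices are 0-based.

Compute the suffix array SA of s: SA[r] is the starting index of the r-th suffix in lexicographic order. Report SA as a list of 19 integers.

[3, 15, 4, 5, 0, 7, 9, 2, 16, 12, 18, 14, 1, 6, 8, 11, 17, 13, 10]

rank→(start, suffix):
  0 → (3, 'abbhehehhfhgafhg')
  1 → (15, 'afhg')
  2 → (4, 'bbhehehhfhgafhg')
  3 → (5, 'bhehehhfhgafhg')
  4 → (0, 'cgfabbhehehhfhgafhg')
  5 → (7, 'ehehhfhgafhg')
  6 → (9, 'ehhfhgafhg')
  7 → (2, 'fabbhehehhfhgafhg')
  8 → (16, 'fhg')
  9 → (12, 'fhgafhg')
  10 → (18, 'g')
  11 → (14, 'gafhg')
  12 → (1, 'gfabbhehehhfhgafhg')
  13 → (6, 'hehehhfhgafhg')
  14 → (8, 'hehhfhgafhg')
  15 → (11, 'hfhgafhg')
  16 → (17, 'hg')
  17 → (13, 'hgafhg')
  18 → (10, 'hhfhgafhg')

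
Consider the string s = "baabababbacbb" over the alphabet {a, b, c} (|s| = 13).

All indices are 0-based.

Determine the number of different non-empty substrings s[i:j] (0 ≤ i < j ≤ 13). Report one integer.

sorted suffixes:
  #0 SA[0]=1  'aabababbacbb'
  #1 SA[1]=2  'abababbacbb'
  #2 SA[2]=4  'ababbacbb'
  #3 SA[3]=6  'abbacbb'
  #4 SA[4]=9  'acbb'
  #5 SA[5]=12  'b'
  #6 SA[6]=0  'baabababbacbb'
  #7 SA[7]=3  'bababbacbb'
  #8 SA[8]=5  'babbacbb'
  #9 SA[9]=8  'bacbb'
  #10 SA[10]=11  'bb'
  #11 SA[11]=7  'bbacbb'
  #12 SA[12]=10  'cbb'

SA = [1, 2, 4, 6, 9, 12, 0, 3, 5, 8, 11, 7, 10]
[i] adj suffixes → lcp
  [1] 1/2 → 1 ('a')
  [2] 2/4 → 4 ('abab')
  [3] 4/6 → 2 ('ab')
  [4] 6/9 → 1 ('a')
  [5] 9/12 → 0 ('')
  [6] 12/0 → 1 ('b')
  [7] 0/3 → 2 ('ba')
  [8] 3/5 → 3 ('bab')
  [9] 5/8 → 2 ('ba')
  [10] 8/11 → 1 ('b')
  [11] 11/7 → 2 ('bb')
  [12] 7/10 → 0 ('')

n(n+1)/2 = 13·14/2 = 91
Σ LCP = 0 + 1 + 4 + 2 + 1 + 0 + 1 + 2 + 3 + 2 + 1 + 2 + 0 = 19
distinct = 91 − 19 = 72

72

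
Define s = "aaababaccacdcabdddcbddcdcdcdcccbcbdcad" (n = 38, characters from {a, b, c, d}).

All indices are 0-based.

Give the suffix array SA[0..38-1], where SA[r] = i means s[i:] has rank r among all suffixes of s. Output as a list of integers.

sorted suffixes:
  #0 SA[0]=0  'aaababaccacdcabdddcbddcdcdcdcccbcbdcad'
  #1 SA[1]=1  'aababaccacdcabdddcbddcdcdcdcccbcbdcad'
  #2 SA[2]=2  'ababaccacdcabdddcbddcdcdcdcccbcbdcad'
  #3 SA[3]=4  'abaccacdcabdddcbddcdcdcdcccbcbdcad'
  #4 SA[4]=13  'abdddcbddcdcdcdcccbcbdcad'
  #5 SA[5]=6  'accacdcabdddcbddcdcdcdcccbcbdcad'
  #6 SA[6]=9  'acdcabdddcbddcdcdcdcccbcbdcad'
  #7 SA[7]=36  'ad'
  #8 SA[8]=3  'babaccacdcabdddcbddcdcdcdcccbcbdcad'
  #9 SA[9]=5  'baccacdcabdddcbddcdcdcdcccbcbdcad'
  #10 SA[10]=31  'bcbdcad'
  #11 SA[11]=33  'bdcad'
  #12 SA[12]=19  'bddcdcdcdcccbcbdcad'
  #13 SA[13]=14  'bdddcbddcdcdcdcccbcbdcad'
  #14 SA[14]=12  'cabdddcbddcdcdcdcccbcbdcad'
  #15 SA[15]=8  'cacdcabdddcbddcdcdcdcccbcbdcad'
  #16 SA[16]=35  'cad'
  #17 SA[17]=30  'cbcbdcad'
  #18 SA[18]=32  'cbdcad'
  #19 SA[19]=18  'cbddcdcdcdcccbcbdcad'
  #20 SA[20]=7  'ccacdcabdddcbddcdcdcdcccbcbdcad'
  #21 SA[21]=29  'ccbcbdcad'
  #22 SA[22]=28  'cccbcbdcad'
  #23 SA[23]=10  'cdcabdddcbddcdcdcdcccbcbdcad'
  #24 SA[24]=26  'cdcccbcbdcad'
  #25 SA[25]=24  'cdcdcccbcbdcad'
  #26 SA[26]=22  'cdcdcdcccbcbdcad'
  #27 SA[27]=37  'd'
  #28 SA[28]=11  'dcabdddcbddcdcdcdcccbcbdcad'
  #29 SA[29]=34  'dcad'
  #30 SA[30]=17  'dcbddcdcdcdcccbcbdcad'
  #31 SA[31]=27  'dcccbcbdcad'
  #32 SA[32]=25  'dcdcccbcbdcad'
  #33 SA[33]=23  'dcdcdcccbcbdcad'
  #34 SA[34]=21  'dcdcdcdcccbcbdcad'
  #35 SA[35]=16  'ddcbddcdcdcdcccbcbdcad'
  #36 SA[36]=20  'ddcdcdcdcccbcbdcad'
  #37 SA[37]=15  'dddcbddcdcdcdcccbcbdcad'

[0, 1, 2, 4, 13, 6, 9, 36, 3, 5, 31, 33, 19, 14, 12, 8, 35, 30, 32, 18, 7, 29, 28, 10, 26, 24, 22, 37, 11, 34, 17, 27, 25, 23, 21, 16, 20, 15]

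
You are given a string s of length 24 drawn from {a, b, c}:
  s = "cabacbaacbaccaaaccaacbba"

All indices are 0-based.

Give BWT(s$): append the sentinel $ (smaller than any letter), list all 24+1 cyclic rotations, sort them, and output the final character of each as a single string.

rank  rotation                   last
    0  $cabacbaacbaccaaaccaacbba  a
    1  a$cabacbaacbaccaaaccaacbb  b
    2  aaaccaacbba$cabacbaacbacc  c
    3  aacbaccaaaccaacbba$cabacb  b
    4  aacbba$cabacbaacbaccaaacc  c
    5  aaccaacbba$cabacbaacbacca  a
    6  abacbaacbaccaaaccaacbba$c  c
    7  acbaacbaccaaaccaacbba$cab  b
    8  acbaccaaaccaacbba$cabacba  a
    9  acbba$cabacbaacbaccaaacca  a
   10  accaaaccaacbba$cabacbaacb  b
   11  accaacbba$cabacbaacbaccaa  a
   12  ba$cabacbaacbaccaaaccaacb  b
   13  baacbaccaaaccaacbba$cabac  c
   14  bacbaacbaccaaaccaacbba$ca  a
   15  baccaaaccaacbba$cabacbaac  c
   16  bba$cabacbaacbaccaaaccaac  c
   17  caaaccaacbba$cabacbaacbac  c
   18  caacbba$cabacbaacbaccaaac  c
   19  cabacbaacbaccaaaccaacbba$  $
   20  cbaacbaccaaaccaacbba$caba  a
   21  cbaccaaaccaacbba$cabacbaa  a
   22  cbba$cabacbaacbaccaaaccaa  a
   23  ccaaaccaacbba$cabacbaacba  a
   24  ccaacbba$cabacbaacbaccaaa  a

abcbcacbaababcacccc$aaaaa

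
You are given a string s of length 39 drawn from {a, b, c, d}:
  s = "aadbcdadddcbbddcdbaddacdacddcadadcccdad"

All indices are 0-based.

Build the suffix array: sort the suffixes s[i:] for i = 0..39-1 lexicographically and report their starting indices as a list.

sorted suffixes:
  #0 SA[0]=0  'aadbcdadddcbbddcdbaddacdacddcadadcccdad'
  #1 SA[1]=21  'acdacddcadadcccdad'
  #2 SA[2]=24  'acddcadadcccdad'
  #3 SA[3]=37  'ad'
  #4 SA[4]=29  'adadcccdad'
  #5 SA[5]=1  'adbcdadddcbbddcdbaddacdacddcadadcccdad'
  #6 SA[6]=31  'adcccdad'
  #7 SA[7]=18  'addacdacddcadadcccdad'
  #8 SA[8]=6  'adddcbbddcdbaddacdacddcadadcccdad'
  #9 SA[9]=17  'baddacdacddcadadcccdad'
  #10 SA[10]=11  'bbddcdbaddacdacddcadadcccdad'
  #11 SA[11]=3  'bcdadddcbbddcdbaddacdacddcadadcccdad'
  #12 SA[12]=12  'bddcdbaddacdacddcadadcccdad'
  #13 SA[13]=28  'cadadcccdad'
  #14 SA[14]=10  'cbbddcdbaddacdacddcadadcccdad'
  #15 SA[15]=33  'cccdad'
  #16 SA[16]=34  'ccdad'
  #17 SA[17]=22  'cdacddcadadcccdad'
  #18 SA[18]=35  'cdad'
  #19 SA[19]=4  'cdadddcbbddcdbaddacdacddcadadcccdad'
  #20 SA[20]=15  'cdbaddacdacddcadadcccdad'
  #21 SA[21]=25  'cddcadadcccdad'
  #22 SA[22]=38  'd'
  #23 SA[23]=20  'dacdacddcadadcccdad'
  #24 SA[24]=23  'dacddcadadcccdad'
  #25 SA[25]=36  'dad'
  #26 SA[26]=30  'dadcccdad'
  #27 SA[27]=5  'dadddcbbddcdbaddacdacddcadadcccdad'
  #28 SA[28]=16  'dbaddacdacddcadadcccdad'
  #29 SA[29]=2  'dbcdadddcbbddcdbaddacdacddcadadcccdad'
  #30 SA[30]=27  'dcadadcccdad'
  #31 SA[31]=9  'dcbbddcdbaddacdacddcadadcccdad'
  #32 SA[32]=32  'dcccdad'
  #33 SA[33]=14  'dcdbaddacdacddcadadcccdad'
  #34 SA[34]=19  'ddacdacddcadadcccdad'
  #35 SA[35]=26  'ddcadadcccdad'
  #36 SA[36]=8  'ddcbbddcdbaddacdacddcadadcccdad'
  #37 SA[37]=13  'ddcdbaddacdacddcadadcccdad'
  #38 SA[38]=7  'dddcbbddcdbaddacdacddcadadcccdad'

[0, 21, 24, 37, 29, 1, 31, 18, 6, 17, 11, 3, 12, 28, 10, 33, 34, 22, 35, 4, 15, 25, 38, 20, 23, 36, 30, 5, 16, 2, 27, 9, 32, 14, 19, 26, 8, 13, 7]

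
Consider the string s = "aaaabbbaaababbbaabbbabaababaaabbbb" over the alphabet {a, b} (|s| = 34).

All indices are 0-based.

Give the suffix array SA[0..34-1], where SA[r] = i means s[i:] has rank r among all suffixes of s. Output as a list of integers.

[0, 7, 1, 27, 22, 8, 2, 15, 28, 25, 20, 23, 9, 3, 11, 16, 29, 33, 6, 26, 21, 14, 24, 19, 10, 32, 5, 13, 18, 31, 4, 12, 17, 30]

rank→(start, suffix):
  0 → (0, 'aaaabbbaaababbbaabbbabaababaaabbbb')
  1 → (7, 'aaababbbaabbbabaababaaabbbb')
  2 → (1, 'aaabbbaaababbbaabbbabaababaaabbbb')
  3 → (27, 'aaabbbb')
  4 → (22, 'aababaaabbbb')
  5 → (8, 'aababbbaabbbabaababaaabbbb')
  6 → (2, 'aabbbaaababbbaabbbabaababaaabbbb')
  7 → (15, 'aabbbabaababaaabbbb')
  8 → (28, 'aabbbb')
  9 → (25, 'abaaabbbb')
  10 → (20, 'abaababaaabbbb')
  11 → (23, 'ababaaabbbb')
  12 → (9, 'ababbbaabbbabaababaaabbbb')
  13 → (3, 'abbbaaababbbaabbbabaababaaabbbb')
  14 → (11, 'abbbaabbbabaababaaabbbb')
  15 → (16, 'abbbabaababaaabbbb')
  16 → (29, 'abbbb')
  17 → (33, 'b')
  18 → (6, 'baaababbbaabbbabaababaaabbbb')
  19 → (26, 'baaabbbb')
  20 → (21, 'baababaaabbbb')
  21 → (14, 'baabbbabaababaaabbbb')
  22 → (24, 'babaaabbbb')
  23 → (19, 'babaababaaabbbb')
  24 → (10, 'babbbaabbbabaababaaabbbb')
  25 → (32, 'bb')
  26 → (5, 'bbaaababbbaabbbabaababaaabbbb')
  27 → (13, 'bbaabbbabaababaaabbbb')
  28 → (18, 'bbabaababaaabbbb')
  29 → (31, 'bbb')
  30 → (4, 'bbbaaababbbaabbbabaababaaabbbb')
  31 → (12, 'bbbaabbbabaababaaabbbb')
  32 → (17, 'bbbabaababaaabbbb')
  33 → (30, 'bbbb')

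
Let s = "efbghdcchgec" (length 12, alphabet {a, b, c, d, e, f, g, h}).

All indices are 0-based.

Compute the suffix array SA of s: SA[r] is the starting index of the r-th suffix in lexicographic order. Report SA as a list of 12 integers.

[2, 11, 6, 7, 5, 10, 0, 1, 9, 3, 4, 8]

rank | idx | suffix
   0 |   2 | bghdcchgec
   1 |  11 | c
   2 |   6 | cchgec
   3 |   7 | chgec
   4 |   5 | dcchgec
   5 |  10 | ec
   6 |   0 | efbghdcchgec
   7 |   1 | fbghdcchgec
   8 |   9 | gec
   9 |   3 | ghdcchgec
  10 |   4 | hdcchgec
  11 |   8 | hgec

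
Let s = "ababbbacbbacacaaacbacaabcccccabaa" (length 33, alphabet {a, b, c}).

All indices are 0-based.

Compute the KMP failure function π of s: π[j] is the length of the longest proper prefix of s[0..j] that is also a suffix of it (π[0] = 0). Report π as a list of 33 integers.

[0, 0, 1, 2, 0, 0, 1, 0, 0, 0, 1, 0, 1, 0, 1, 1, 1, 0, 0, 1, 0, 1, 1, 2, 0, 0, 0, 0, 0, 1, 2, 3, 1]

π[0] = 0
j=1 s[j]='b': π[1]=0 (border '')
j=2 s[j]='a': π[2]=1 (border 'a')
j=3 s[j]='b': π[3]=2 (border 'ab')
j=4 s[j]='b': k: 2→0; π[4]=0 (border '')
j=5 s[j]='b': π[5]=0 (border '')
j=6 s[j]='a': π[6]=1 (border 'a')
j=7 s[j]='c': k: 1→0; π[7]=0 (border '')
j=8 s[j]='b': π[8]=0 (border '')
j=9 s[j]='b': π[9]=0 (border '')
j=10 s[j]='a': π[10]=1 (border 'a')
j=11 s[j]='c': k: 1→0; π[11]=0 (border '')
j=12 s[j]='a': π[12]=1 (border 'a')
j=13 s[j]='c': k: 1→0; π[13]=0 (border '')
j=14 s[j]='a': π[14]=1 (border 'a')
j=15 s[j]='a': k: 1→0; π[15]=1 (border 'a')
j=16 s[j]='a': k: 1→0; π[16]=1 (border 'a')
j=17 s[j]='c': k: 1→0; π[17]=0 (border '')
j=18 s[j]='b': π[18]=0 (border '')
j=19 s[j]='a': π[19]=1 (border 'a')
j=20 s[j]='c': k: 1→0; π[20]=0 (border '')
j=21 s[j]='a': π[21]=1 (border 'a')
j=22 s[j]='a': k: 1→0; π[22]=1 (border 'a')
j=23 s[j]='b': π[23]=2 (border 'ab')
j=24 s[j]='c': k: 2→0; π[24]=0 (border '')
j=25 s[j]='c': π[25]=0 (border '')
j=26 s[j]='c': π[26]=0 (border '')
j=27 s[j]='c': π[27]=0 (border '')
j=28 s[j]='c': π[28]=0 (border '')
j=29 s[j]='a': π[29]=1 (border 'a')
j=30 s[j]='b': π[30]=2 (border 'ab')
j=31 s[j]='a': π[31]=3 (border 'aba')
j=32 s[j]='a': k: 3→1→0; π[32]=1 (border 'a')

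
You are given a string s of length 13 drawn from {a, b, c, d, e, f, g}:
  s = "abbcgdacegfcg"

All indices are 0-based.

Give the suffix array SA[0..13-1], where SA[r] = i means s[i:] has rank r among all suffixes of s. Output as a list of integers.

rank→(start, suffix):
  0 → (0, 'abbcgdacegfcg')
  1 → (6, 'acegfcg')
  2 → (1, 'bbcgdacegfcg')
  3 → (2, 'bcgdacegfcg')
  4 → (7, 'cegfcg')
  5 → (11, 'cg')
  6 → (3, 'cgdacegfcg')
  7 → (5, 'dacegfcg')
  8 → (8, 'egfcg')
  9 → (10, 'fcg')
  10 → (12, 'g')
  11 → (4, 'gdacegfcg')
  12 → (9, 'gfcg')

[0, 6, 1, 2, 7, 11, 3, 5, 8, 10, 12, 4, 9]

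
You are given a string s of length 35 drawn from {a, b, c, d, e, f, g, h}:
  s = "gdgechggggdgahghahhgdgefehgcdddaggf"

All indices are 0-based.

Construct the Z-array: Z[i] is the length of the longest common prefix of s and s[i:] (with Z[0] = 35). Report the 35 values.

[35, 0, 1, 0, 0, 0, 1, 1, 1, 3, 0, 1, 0, 0, 1, 0, 0, 0, 0, 4, 0, 1, 0, 0, 0, 0, 1, 0, 0, 0, 0, 0, 1, 1, 0]

Z[0]=35
i=1: fresh scan; Z[1]=0
i=2: fresh scan; Z[2]=1 scan→box=[2,3)
i=3: fresh scan; Z[3]=0
i=4: fresh scan; Z[4]=0
i=5: fresh scan; Z[5]=0
i=6: fresh scan; Z[6]=1 scan→box=[6,7)
i=7: fresh scan; Z[7]=1 scan→box=[7,8)
i=8: fresh scan; Z[8]=1 scan→box=[8,9)
i=9: fresh scan; Z[9]=3 scan→box=[9,12)
i=10: min(r-i=2, Z[1]=0)=0; Z[10]=0
i=11: min(r-i=1, Z[2]=1)=1; Z[11]=1
i=12: fresh scan; Z[12]=0
i=13: fresh scan; Z[13]=0
i=14: fresh scan; Z[14]=1 scan→box=[14,15)
i=15: fresh scan; Z[15]=0
i=16: fresh scan; Z[16]=0
i=17: fresh scan; Z[17]=0
i=18: fresh scan; Z[18]=0
i=19: fresh scan; Z[19]=4 scan→box=[19,23)
i=20: min(r-i=3, Z[1]=0)=0; Z[20]=0
i=21: min(r-i=2, Z[2]=1)=1; Z[21]=1
i=22: min(r-i=1, Z[3]=0)=0; Z[22]=0
i=23: fresh scan; Z[23]=0
i=24: fresh scan; Z[24]=0
i=25: fresh scan; Z[25]=0
i=26: fresh scan; Z[26]=1 scan→box=[26,27)
i=27: fresh scan; Z[27]=0
i=28: fresh scan; Z[28]=0
i=29: fresh scan; Z[29]=0
i=30: fresh scan; Z[30]=0
i=31: fresh scan; Z[31]=0
i=32: fresh scan; Z[32]=1 scan→box=[32,33)
i=33: fresh scan; Z[33]=1 scan→box=[33,34)
i=34: fresh scan; Z[34]=0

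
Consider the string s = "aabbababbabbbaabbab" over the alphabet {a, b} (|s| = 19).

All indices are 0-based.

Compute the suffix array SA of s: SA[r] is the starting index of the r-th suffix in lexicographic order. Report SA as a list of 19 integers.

[13, 0, 17, 4, 14, 1, 6, 9, 18, 12, 16, 3, 5, 8, 11, 15, 2, 7, 10]

rank | idx | suffix
   0 |  13 | aabbab
   1 |   0 | aabbababbabbbaabbab
   2 |  17 | ab
   3 |   4 | ababbabbbaabbab
   4 |  14 | abbab
   5 |   1 | abbababbabbbaabbab
   6 |   6 | abbabbbaabbab
   7 |   9 | abbbaabbab
   8 |  18 | b
   9 |  12 | baabbab
  10 |  16 | bab
  11 |   3 | bababbabbbaabbab
  12 |   5 | babbabbbaabbab
  13 |   8 | babbbaabbab
  14 |  11 | bbaabbab
  15 |  15 | bbab
  16 |   2 | bbababbabbbaabbab
  17 |   7 | bbabbbaabbab
  18 |  10 | bbbaabbab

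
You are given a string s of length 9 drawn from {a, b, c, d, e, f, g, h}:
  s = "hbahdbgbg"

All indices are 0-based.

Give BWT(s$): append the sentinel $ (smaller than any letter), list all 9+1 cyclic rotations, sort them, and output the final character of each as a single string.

rank  rotation    last
    0  $hbahdbgbg  g
    1  ahdbgbg$hb  b
    2  bahdbgbg$h  h
    3  bg$hbahdbg  g
    4  bgbg$hbahd  d
    5  dbgbg$hbah  h
    6  g$hbahdbgb  b
    7  gbg$hbahdb  b
    8  hbahdbgbg$  $
    9  hdbgbg$hba  a

gbhgdhbb$a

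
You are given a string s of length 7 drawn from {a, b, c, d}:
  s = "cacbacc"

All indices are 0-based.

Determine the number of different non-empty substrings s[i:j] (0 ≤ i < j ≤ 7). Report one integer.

23

sorted suffixes:
  #0 SA[0]=1  'acbacc'
  #1 SA[1]=4  'acc'
  #2 SA[2]=3  'bacc'
  #3 SA[3]=6  'c'
  #4 SA[4]=0  'cacbacc'
  #5 SA[5]=2  'cbacc'
  #6 SA[6]=5  'cc'

SA = [1, 4, 3, 6, 0, 2, 5]
[i] adj suffixes → lcp
  [1] 1/4 → 2 ('ac')
  [2] 4/3 → 0 ('')
  [3] 3/6 → 0 ('')
  [4] 6/0 → 1 ('c')
  [5] 0/2 → 1 ('c')
  [6] 2/5 → 1 ('c')

n(n+1)/2 = 7·8/2 = 28
Σ LCP = 0 + 2 + 0 + 0 + 1 + 1 + 1 = 5
distinct = 28 − 5 = 23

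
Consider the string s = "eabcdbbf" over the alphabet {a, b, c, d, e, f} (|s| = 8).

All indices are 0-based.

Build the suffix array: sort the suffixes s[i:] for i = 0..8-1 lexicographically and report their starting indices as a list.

sorted suffixes:
  #0 SA[0]=1  'abcdbbf'
  #1 SA[1]=5  'bbf'
  #2 SA[2]=2  'bcdbbf'
  #3 SA[3]=6  'bf'
  #4 SA[4]=3  'cdbbf'
  #5 SA[5]=4  'dbbf'
  #6 SA[6]=0  'eabcdbbf'
  #7 SA[7]=7  'f'

[1, 5, 2, 6, 3, 4, 0, 7]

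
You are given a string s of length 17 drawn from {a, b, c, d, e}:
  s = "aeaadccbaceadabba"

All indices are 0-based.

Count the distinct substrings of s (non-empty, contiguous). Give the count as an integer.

138

sorted suffixes:
  #0 SA[0]=16  'a'
  #1 SA[1]=2  'aadccbaceadabba'
  #2 SA[2]=13  'abba'
  #3 SA[3]=8  'aceadabba'
  #4 SA[4]=11  'adabba'
  #5 SA[5]=3  'adccbaceadabba'
  #6 SA[6]=0  'aeaadccbaceadabba'
  #7 SA[7]=15  'ba'
  #8 SA[8]=7  'baceadabba'
  #9 SA[9]=14  'bba'
  #10 SA[10]=6  'cbaceadabba'
  #11 SA[11]=5  'ccbaceadabba'
  #12 SA[12]=9  'ceadabba'
  #13 SA[13]=12  'dabba'
  #14 SA[14]=4  'dccbaceadabba'
  #15 SA[15]=1  'eaadccbaceadabba'
  #16 SA[16]=10  'eadabba'

SA = [16, 2, 13, 8, 11, 3, 0, 15, 7, 14, 6, 5, 9, 12, 4, 1, 10]
i: (SA[i-1],SA[i]) lcp shared
  1: (16,2) 1 'a'
  2: (2,13) 1 'a'
  3: (13,8) 1 'a'
  4: (8,11) 1 'a'
  5: (11,3) 2 'ad'
  6: (3,0) 1 'a'
  7: (0,15) 0 ''
  8: (15,7) 2 'ba'
  9: (7,14) 1 'b'
  10: (14,6) 0 ''
  11: (6,5) 1 'c'
  12: (5,9) 1 'c'
  13: (9,12) 0 ''
  14: (12,4) 1 'd'
  15: (4,1) 0 ''
  16: (1,10) 2 'ea'

n(n+1)/2 = 17·18/2 = 153
Σ LCP = 0 + 1 + 1 + 1 + 1 + 2 + 1 + 0 + 2 + 1 + 0 + 1 + 1 + 0 + 1 + 0 + 2 = 15
distinct = 153 − 15 = 138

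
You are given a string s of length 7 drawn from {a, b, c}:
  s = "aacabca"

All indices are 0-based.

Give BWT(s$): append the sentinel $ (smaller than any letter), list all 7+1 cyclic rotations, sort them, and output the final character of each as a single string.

ac$caaba

rank  rotation  last
    0  $aacabca  a
    1  a$aacabc  c
    2  aacabca$  $
    3  abca$aac  c
    4  acabca$a  a
    5  bca$aaca  a
    6  ca$aacab  b
    7  cabca$aa  a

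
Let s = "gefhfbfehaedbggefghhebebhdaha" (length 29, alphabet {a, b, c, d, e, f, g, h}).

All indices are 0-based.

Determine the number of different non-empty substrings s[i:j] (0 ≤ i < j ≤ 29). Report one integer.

408

sorted suffixes:
  #0 SA[0]=28  'a'
  #1 SA[1]=9  'aedbggefghhebebhdaha'
  #2 SA[2]=26  'aha'
  #3 SA[3]=21  'bebhdaha'
  #4 SA[4]=5  'bfehaedbggefghhebebhdaha'
  #5 SA[5]=12  'bggefghhebebhdaha'
  #6 SA[6]=23  'bhdaha'
  #7 SA[7]=25  'daha'
  #8 SA[8]=11  'dbggefghhebebhdaha'
  #9 SA[9]=20  'ebebhdaha'
  #10 SA[10]=22  'ebhdaha'
  #11 SA[11]=10  'edbggefghhebebhdaha'
  #12 SA[12]=15  'efghhebebhdaha'
  #13 SA[13]=1  'efhfbfehaedbggefghhebebhdaha'
  #14 SA[14]=7  'ehaedbggefghhebebhdaha'
  #15 SA[15]=4  'fbfehaedbggefghhebebhdaha'
  #16 SA[16]=6  'fehaedbggefghhebebhdaha'
  #17 SA[17]=16  'fghhebebhdaha'
  #18 SA[18]=2  'fhfbfehaedbggefghhebebhdaha'
  #19 SA[19]=14  'gefghhebebhdaha'
  #20 SA[20]=0  'gefhfbfehaedbggefghhebebhdaha'
  #21 SA[21]=13  'ggefghhebebhdaha'
  #22 SA[22]=17  'ghhebebhdaha'
  #23 SA[23]=27  'ha'
  #24 SA[24]=8  'haedbggefghhebebhdaha'
  #25 SA[25]=24  'hdaha'
  #26 SA[26]=19  'hebebhdaha'
  #27 SA[27]=3  'hfbfehaedbggefghhebebhdaha'
  #28 SA[28]=18  'hhebebhdaha'

SA = [28, 9, 26, 21, 5, 12, 23, 25, 11, 20, 22, 10, 15, 1, 7, 4, 6, 16, 2, 14, 0, 13, 17, 27, 8, 24, 19, 3, 18]
i: (SA[i-1],SA[i]) lcp shared
  1: (28,9) 1 'a'
  2: (9,26) 1 'a'
  3: (26,21) 0 ''
  4: (21,5) 1 'b'
  5: (5,12) 1 'b'
  6: (12,23) 1 'b'
  7: (23,25) 0 ''
  8: (25,11) 1 'd'
  9: (11,20) 0 ''
  10: (20,22) 2 'eb'
  11: (22,10) 1 'e'
  12: (10,15) 1 'e'
  13: (15,1) 2 'ef'
  14: (1,7) 1 'e'
  15: (7,4) 0 ''
  16: (4,6) 1 'f'
  17: (6,16) 1 'f'
  18: (16,2) 1 'f'
  19: (2,14) 0 ''
  20: (14,0) 3 'gef'
  21: (0,13) 1 'g'
  22: (13,17) 1 'g'
  23: (17,27) 0 ''
  24: (27,8) 2 'ha'
  25: (8,24) 1 'h'
  26: (24,19) 1 'h'
  27: (19,3) 1 'h'
  28: (3,18) 1 'h'

n(n+1)/2 = 29·30/2 = 435
Σ LCP = 0 + 1 + 1 + 0 + 1 + 1 + 1 + 0 + 1 + 0 + 2 + 1 + 1 + 2 + 1 + 0 + 1 + 1 + 1 + 0 + 3 + 1 + 1 + 0 + 2 + 1 + 1 + 1 + 1 = 27
distinct = 435 − 27 = 408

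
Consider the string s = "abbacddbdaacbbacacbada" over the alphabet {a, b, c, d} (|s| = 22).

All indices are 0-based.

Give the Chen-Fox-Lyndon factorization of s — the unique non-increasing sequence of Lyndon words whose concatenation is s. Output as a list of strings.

emit factor 1: 'abbacddbd' (i=0, period=9)
emit factor 2: 'aacbbacacbad' (i=9, period=12)
emit factor 3: 'a' (i=21, period=1)

["abbacddbd", "aacbbacacbad", "a"]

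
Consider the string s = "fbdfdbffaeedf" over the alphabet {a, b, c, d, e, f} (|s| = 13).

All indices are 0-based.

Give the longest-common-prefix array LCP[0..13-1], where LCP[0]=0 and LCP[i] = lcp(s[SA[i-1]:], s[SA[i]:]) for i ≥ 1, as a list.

rank | idx | suffix
   0 |   8 | aeedf
   1 |   1 | bdfdbffaeedf
   2 |   5 | bffaeedf
   3 |   4 | dbffaeedf
   4 |  11 | df
   5 |   2 | dfdbffaeedf
   6 |  10 | edf
   7 |   9 | eedf
   8 |  12 | f
   9 |   7 | faeedf
  10 |   0 | fbdfdbffaeedf
  11 |   3 | fdbffaeedf
  12 |   6 | ffaeedf

SA = [8, 1, 5, 4, 11, 2, 10, 9, 12, 7, 0, 3, 6]
rank  pair      lcp
   1  s[8:],s[1:]  0  ''
   2  s[1:],s[5:]  1  'b'
   3  s[5:],s[4:]  0  ''
   4  s[4:],s[11:]  1  'd'
   5  s[11:],s[2:]  2  'df'
   6  s[2:],s[10:]  0  ''
   7  s[10:],s[9:]  1  'e'
   8  s[9:],s[12:]  0  ''
   9  s[12:],s[7:]  1  'f'
  10  s[7:],s[0:]  1  'f'
  11  s[0:],s[3:]  1  'f'
  12  s[3:],s[6:]  1  'f'

[0, 0, 1, 0, 1, 2, 0, 1, 0, 1, 1, 1, 1]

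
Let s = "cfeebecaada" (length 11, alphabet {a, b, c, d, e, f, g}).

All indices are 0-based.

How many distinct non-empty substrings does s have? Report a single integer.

61

rank→(start, suffix):
  0 → (10, 'a')
  1 → (7, 'aada')
  2 → (8, 'ada')
  3 → (4, 'becaada')
  4 → (6, 'caada')
  5 → (0, 'cfeebecaada')
  6 → (9, 'da')
  7 → (3, 'ebecaada')
  8 → (5, 'ecaada')
  9 → (2, 'eebecaada')
  10 → (1, 'feebecaada')

SA = [10, 7, 8, 4, 6, 0, 9, 3, 5, 2, 1]
[i] adj suffixes → lcp
  [1] 10/7 → 1 ('a')
  [2] 7/8 → 1 ('a')
  [3] 8/4 → 0 ('')
  [4] 4/6 → 0 ('')
  [5] 6/0 → 1 ('c')
  [6] 0/9 → 0 ('')
  [7] 9/3 → 0 ('')
  [8] 3/5 → 1 ('e')
  [9] 5/2 → 1 ('e')
  [10] 2/1 → 0 ('')

n(n+1)/2 = 11·12/2 = 66
Σ LCP = 0 + 1 + 1 + 0 + 0 + 1 + 0 + 0 + 1 + 1 + 0 = 5
distinct = 66 − 5 = 61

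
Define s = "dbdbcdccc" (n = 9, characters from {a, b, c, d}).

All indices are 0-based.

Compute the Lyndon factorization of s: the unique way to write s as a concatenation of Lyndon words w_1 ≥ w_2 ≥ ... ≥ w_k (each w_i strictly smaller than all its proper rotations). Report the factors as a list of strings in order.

emit factor 1: 'd' (i=0, period=1)
emit factor 2: 'bd' (i=1, period=2)
emit factor 3: 'bcdccc' (i=3, period=6)

["d", "bd", "bcdccc"]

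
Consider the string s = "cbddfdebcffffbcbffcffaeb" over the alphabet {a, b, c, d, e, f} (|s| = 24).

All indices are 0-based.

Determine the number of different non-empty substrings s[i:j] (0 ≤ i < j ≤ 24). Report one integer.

272

rank | idx | suffix
   0 |  21 | aeb
   1 |  23 | b
   2 |  13 | bcbffcffaeb
   3 |   7 | bcffffbcbffcffaeb
   4 |   1 | bddfdebcffffbcbffcffaeb
   5 |  15 | bffcffaeb
   6 |   0 | cbddfdebcffffbcbffcffaeb
   7 |  14 | cbffcffaeb
   8 |  18 | cffaeb
   9 |   8 | cffffbcbffcffaeb
  10 |   2 | ddfdebcffffbcbffcffaeb
  11 |   5 | debcffffbcbffcffaeb
  12 |   3 | dfdebcffffbcbffcffaeb
  13 |  22 | eb
  14 |   6 | ebcffffbcbffcffaeb
  15 |  20 | faeb
  16 |  12 | fbcbffcffaeb
  17 |  17 | fcffaeb
  18 |   4 | fdebcffffbcbffcffaeb
  19 |  19 | ffaeb
  20 |  11 | ffbcbffcffaeb
  21 |  16 | ffcffaeb
  22 |  10 | fffbcbffcffaeb
  23 |   9 | ffffbcbffcffaeb

SA = [21, 23, 13, 7, 1, 15, 0, 14, 18, 8, 2, 5, 3, 22, 6, 20, 12, 17, 4, 19, 11, 16, 10, 9]
rank  pair      lcp
   1  s[21:],s[23:]  0  ''
   2  s[23:],s[13:]  1  'b'
   3  s[13:],s[7:]  2  'bc'
   4  s[7:],s[1:]  1  'b'
   5  s[1:],s[15:]  1  'b'
   6  s[15:],s[0:]  0  ''
   7  s[0:],s[14:]  2  'cb'
   8  s[14:],s[18:]  1  'c'
   9  s[18:],s[8:]  3  'cff'
  10  s[8:],s[2:]  0  ''
  11  s[2:],s[5:]  1  'd'
  12  s[5:],s[3:]  1  'd'
  13  s[3:],s[22:]  0  ''
  14  s[22:],s[6:]  2  'eb'
  15  s[6:],s[20:]  0  ''
  16  s[20:],s[12:]  1  'f'
  17  s[12:],s[17:]  1  'f'
  18  s[17:],s[4:]  1  'f'
  19  s[4:],s[19:]  1  'f'
  20  s[19:],s[11:]  2  'ff'
  21  s[11:],s[16:]  2  'ff'
  22  s[16:],s[10:]  2  'ff'
  23  s[10:],s[9:]  3  'fff'

n(n+1)/2 = 24·25/2 = 300
Σ LCP = 0 + 0 + 1 + 2 + 1 + 1 + 0 + 2 + 1 + 3 + 0 + 1 + 1 + 0 + 2 + 0 + 1 + 1 + 1 + 1 + 2 + 2 + 2 + 3 = 28
distinct = 300 − 28 = 272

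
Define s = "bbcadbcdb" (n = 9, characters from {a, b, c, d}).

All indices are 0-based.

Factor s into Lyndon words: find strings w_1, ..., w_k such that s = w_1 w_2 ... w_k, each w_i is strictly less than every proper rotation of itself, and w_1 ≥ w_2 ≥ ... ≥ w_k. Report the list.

["bbc", "adbcdb"]

emit factor 1: 'bbc' (i=0, period=3)
emit factor 2: 'adbcdb' (i=3, period=6)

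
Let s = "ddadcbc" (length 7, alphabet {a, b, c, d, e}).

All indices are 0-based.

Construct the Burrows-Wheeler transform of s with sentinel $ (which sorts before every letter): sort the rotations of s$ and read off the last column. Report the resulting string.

cdcbdda$

rank  rotation  last
    0  $ddadcbc  c
    1  adcbc$dd  d
    2  bc$ddadc  c
    3  c$ddadcb  b
    4  cbc$ddad  d
    5  dadcbc$d  d
    6  dcbc$dda  a
    7  ddadcbc$  $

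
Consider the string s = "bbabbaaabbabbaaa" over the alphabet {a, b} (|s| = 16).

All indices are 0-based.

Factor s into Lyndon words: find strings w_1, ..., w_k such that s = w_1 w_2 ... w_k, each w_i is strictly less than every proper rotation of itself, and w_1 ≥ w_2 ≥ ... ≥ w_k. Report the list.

["b", "b", "abb", "aaabbabb", "a", "a", "a"]

emit factor 1: 'b' (i=0, period=1)
emit factor 2: 'b' (i=1, period=1)
emit factor 3: 'abb' (i=2, period=3)
emit factor 4: 'aaabbabb' (i=5, period=8)
emit factor 5: 'a' (i=13, period=1)
emit factor 6: 'a' (i=14, period=1)
emit factor 7: 'a' (i=15, period=1)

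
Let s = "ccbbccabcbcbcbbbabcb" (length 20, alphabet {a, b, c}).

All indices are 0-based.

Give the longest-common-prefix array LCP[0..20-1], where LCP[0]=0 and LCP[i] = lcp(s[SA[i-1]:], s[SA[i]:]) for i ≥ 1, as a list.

[0, 4, 0, 1, 1, 2, 2, 1, 3, 3, 5, 2, 0, 1, 2, 3, 2, 4, 1, 2]

rank→(start, suffix):
  0 → (16, 'abcb')
  1 → (6, 'abcbcbcbbbabcb')
  2 → (19, 'b')
  3 → (15, 'babcb')
  4 → (14, 'bbabcb')
  5 → (13, 'bbbabcb')
  6 → (2, 'bbccabcbcbcbbbabcb')
  7 → (17, 'bcb')
  8 → (11, 'bcbbbabcb')
  9 → (9, 'bcbcbbbabcb')
  10 → (7, 'bcbcbcbbbabcb')
  11 → (3, 'bccabcbcbcbbbabcb')
  12 → (5, 'cabcbcbcbbbabcb')
  13 → (18, 'cb')
  14 → (12, 'cbbbabcb')
  15 → (1, 'cbbccabcbcbcbbbabcb')
  16 → (10, 'cbcbbbabcb')
  17 → (8, 'cbcbcbbbabcb')
  18 → (4, 'ccabcbcbcbbbabcb')
  19 → (0, 'ccbbccabcbcbcbbbabcb')

SA = [16, 6, 19, 15, 14, 13, 2, 17, 11, 9, 7, 3, 5, 18, 12, 1, 10, 8, 4, 0]
[i] adj suffixes → lcp
  [1] 16/6 → 4 ('abcb')
  [2] 6/19 → 0 ('')
  [3] 19/15 → 1 ('b')
  [4] 15/14 → 1 ('b')
  [5] 14/13 → 2 ('bb')
  [6] 13/2 → 2 ('bb')
  [7] 2/17 → 1 ('b')
  [8] 17/11 → 3 ('bcb')
  [9] 11/9 → 3 ('bcb')
  [10] 9/7 → 5 ('bcbcb')
  [11] 7/3 → 2 ('bc')
  [12] 3/5 → 0 ('')
  [13] 5/18 → 1 ('c')
  [14] 18/12 → 2 ('cb')
  [15] 12/1 → 3 ('cbb')
  [16] 1/10 → 2 ('cb')
  [17] 10/8 → 4 ('cbcb')
  [18] 8/4 → 1 ('c')
  [19] 4/0 → 2 ('cc')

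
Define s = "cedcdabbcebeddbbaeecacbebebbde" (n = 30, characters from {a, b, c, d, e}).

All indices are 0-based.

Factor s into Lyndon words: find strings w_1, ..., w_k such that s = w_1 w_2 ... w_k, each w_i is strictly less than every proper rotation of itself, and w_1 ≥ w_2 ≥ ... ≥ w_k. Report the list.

["ced", "cd", "abbcebeddbbaeecacbebebbde"]

emit factor 1: 'ced' (i=0, period=3)
emit factor 2: 'cd' (i=3, period=2)
emit factor 3: 'abbcebeddbbaeecacbebebbde' (i=5, period=25)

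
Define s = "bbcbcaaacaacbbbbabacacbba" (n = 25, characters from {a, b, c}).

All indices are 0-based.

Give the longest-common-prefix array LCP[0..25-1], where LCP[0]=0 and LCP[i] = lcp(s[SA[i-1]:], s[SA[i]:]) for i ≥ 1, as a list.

sorted suffixes:
  #0 SA[0]=24  'a'
  #1 SA[1]=5  'aaacaacbbbbabacacbba'
  #2 SA[2]=6  'aacaacbbbbabacacbba'
  #3 SA[3]=9  'aacbbbbabacacbba'
  #4 SA[4]=16  'abacacbba'
  #5 SA[5]=7  'acaacbbbbabacacbba'
  #6 SA[6]=18  'acacbba'
  #7 SA[7]=20  'acbba'
  #8 SA[8]=10  'acbbbbabacacbba'
  #9 SA[9]=23  'ba'
  #10 SA[10]=15  'babacacbba'
  #11 SA[11]=17  'bacacbba'
  #12 SA[12]=22  'bba'
  #13 SA[13]=14  'bbabacacbba'
  #14 SA[14]=13  'bbbabacacbba'
  #15 SA[15]=12  'bbbbabacacbba'
  #16 SA[16]=0  'bbcbcaaacaacbbbbabacacbba'
  #17 SA[17]=3  'bcaaacaacbbbbabacacbba'
  #18 SA[18]=1  'bcbcaaacaacbbbbabacacbba'
  #19 SA[19]=4  'caaacaacbbbbabacacbba'
  #20 SA[20]=8  'caacbbbbabacacbba'
  #21 SA[21]=19  'cacbba'
  #22 SA[22]=21  'cbba'
  #23 SA[23]=11  'cbbbbabacacbba'
  #24 SA[24]=2  'cbcaaacaacbbbbabacacbba'

SA = [24, 5, 6, 9, 16, 7, 18, 20, 10, 23, 15, 17, 22, 14, 13, 12, 0, 3, 1, 4, 8, 19, 21, 11, 2]
i: (SA[i-1],SA[i]) lcp shared
  1: (24,5) 1 'a'
  2: (5,6) 2 'aa'
  3: (6,9) 3 'aac'
  4: (9,16) 1 'a'
  5: (16,7) 1 'a'
  6: (7,18) 3 'aca'
  7: (18,20) 2 'ac'
  8: (20,10) 4 'acbb'
  9: (10,23) 0 ''
  10: (23,15) 2 'ba'
  11: (15,17) 2 'ba'
  12: (17,22) 1 'b'
  13: (22,14) 3 'bba'
  14: (14,13) 2 'bb'
  15: (13,12) 3 'bbb'
  16: (12,0) 2 'bb'
  17: (0,3) 1 'b'
  18: (3,1) 2 'bc'
  19: (1,4) 0 ''
  20: (4,8) 3 'caa'
  21: (8,19) 2 'ca'
  22: (19,21) 1 'c'
  23: (21,11) 3 'cbb'
  24: (11,2) 2 'cb'

[0, 1, 2, 3, 1, 1, 3, 2, 4, 0, 2, 2, 1, 3, 2, 3, 2, 1, 2, 0, 3, 2, 1, 3, 2]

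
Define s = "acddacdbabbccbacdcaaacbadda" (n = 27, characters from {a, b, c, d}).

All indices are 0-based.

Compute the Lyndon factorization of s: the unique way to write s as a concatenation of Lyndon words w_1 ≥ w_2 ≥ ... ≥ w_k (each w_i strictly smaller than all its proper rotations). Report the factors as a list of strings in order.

["acdd", "acdb", "abbccbacdc", "aaacbadd", "a"]

emit factor 1: 'acdd' (i=0, period=4)
emit factor 2: 'acdb' (i=4, period=4)
emit factor 3: 'abbccbacdc' (i=8, period=10)
emit factor 4: 'aaacbadd' (i=18, period=8)
emit factor 5: 'a' (i=26, period=1)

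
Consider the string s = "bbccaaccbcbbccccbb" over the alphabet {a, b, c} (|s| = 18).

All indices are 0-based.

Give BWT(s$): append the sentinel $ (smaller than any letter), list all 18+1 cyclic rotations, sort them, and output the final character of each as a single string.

rank  rotation             last
    0  $bbccaaccbcbbccccbb  b
    1  aaccbcbbccccbb$bbcc  c
    2  accbcbbccccbb$bbcca  a
    3  b$bbccaaccbcbbccccb  b
    4  bb$bbccaaccbcbbcccc  c
    5  bbccaaccbcbbccccbb$  $
    6  bbccccbb$bbccaaccbc  c
    7  bcbbccccbb$bbccaacc  c
    8  bccaaccbcbbccccbb$b  b
    9  bccccbb$bbccaaccbcb  b
   10  caaccbcbbccccbb$bbc  c
   11  cbb$bbccaaccbcbbccc  c
   12  cbbccccbb$bbccaaccb  b
   13  cbcbbccccbb$bbccaac  c
   14  ccaaccbcbbccccbb$bb  b
   15  ccbb$bbccaaccbcbbcc  c
   16  ccbcbbccccbb$bbccaa  a
   17  cccbb$bbccaaccbcbbc  c
   18  ccccbb$bbccaaccbcbb  b

bcabc$ccbbccbcbcacb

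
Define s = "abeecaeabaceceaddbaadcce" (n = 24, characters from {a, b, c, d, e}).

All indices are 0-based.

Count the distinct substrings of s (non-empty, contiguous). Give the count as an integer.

rank→(start, suffix):
  0 → (18, 'aadcce')
  1 → (7, 'abaceceaddbaadcce')
  2 → (0, 'abeecaeabaceceaddbaadcce')
  3 → (9, 'aceceaddbaadcce')
  4 → (19, 'adcce')
  5 → (14, 'addbaadcce')
  6 → (5, 'aeabaceceaddbaadcce')
  7 → (17, 'baadcce')
  8 → (8, 'baceceaddbaadcce')
  9 → (1, 'beecaeabaceceaddbaadcce')
  10 → (4, 'caeabaceceaddbaadcce')
  11 → (21, 'cce')
  12 → (22, 'ce')
  13 → (12, 'ceaddbaadcce')
  14 → (10, 'ceceaddbaadcce')
  15 → (16, 'dbaadcce')
  16 → (20, 'dcce')
  17 → (15, 'ddbaadcce')
  18 → (23, 'e')
  19 → (6, 'eabaceceaddbaadcce')
  20 → (13, 'eaddbaadcce')
  21 → (3, 'ecaeabaceceaddbaadcce')
  22 → (11, 'eceaddbaadcce')
  23 → (2, 'eecaeabaceceaddbaadcce')

SA = [18, 7, 0, 9, 19, 14, 5, 17, 8, 1, 4, 21, 22, 12, 10, 16, 20, 15, 23, 6, 13, 3, 11, 2]
rank  pair      lcp
   1  s[18:],s[7:]  1  'a'
   2  s[7:],s[0:]  2  'ab'
   3  s[0:],s[9:]  1  'a'
   4  s[9:],s[19:]  1  'a'
   5  s[19:],s[14:]  2  'ad'
   6  s[14:],s[5:]  1  'a'
   7  s[5:],s[17:]  0  ''
   8  s[17:],s[8:]  2  'ba'
   9  s[8:],s[1:]  1  'b'
  10  s[1:],s[4:]  0  ''
  11  s[4:],s[21:]  1  'c'
  12  s[21:],s[22:]  1  'c'
  13  s[22:],s[12:]  2  'ce'
  14  s[12:],s[10:]  2  'ce'
  15  s[10:],s[16:]  0  ''
  16  s[16:],s[20:]  1  'd'
  17  s[20:],s[15:]  1  'd'
  18  s[15:],s[23:]  0  ''
  19  s[23:],s[6:]  1  'e'
  20  s[6:],s[13:]  2  'ea'
  21  s[13:],s[3:]  1  'e'
  22  s[3:],s[11:]  2  'ec'
  23  s[11:],s[2:]  1  'e'

n(n+1)/2 = 24·25/2 = 300
Σ LCP = 0 + 1 + 2 + 1 + 1 + 2 + 1 + 0 + 2 + 1 + 0 + 1 + 1 + 2 + 2 + 0 + 1 + 1 + 0 + 1 + 2 + 1 + 2 + 1 = 26
distinct = 300 − 26 = 274

274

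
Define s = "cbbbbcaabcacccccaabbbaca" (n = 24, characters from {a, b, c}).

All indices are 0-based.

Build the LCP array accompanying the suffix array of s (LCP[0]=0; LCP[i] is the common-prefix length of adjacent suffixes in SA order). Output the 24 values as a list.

[0, 1, 3, 1, 2, 1, 2, 0, 1, 2, 3, 3, 2, 1, 3, 0, 2, 4, 2, 1, 1, 2, 3, 4]

sorted suffixes:
  #0 SA[0]=23  'a'
  #1 SA[1]=16  'aabbbaca'
  #2 SA[2]=6  'aabcacccccaabbbaca'
  #3 SA[3]=17  'abbbaca'
  #4 SA[4]=7  'abcacccccaabbbaca'
  #5 SA[5]=21  'aca'
  #6 SA[6]=10  'acccccaabbbaca'
  #7 SA[7]=20  'baca'
  #8 SA[8]=19  'bbaca'
  #9 SA[9]=18  'bbbaca'
  #10 SA[10]=1  'bbbbcaabcacccccaabbbaca'
  #11 SA[11]=2  'bbbcaabcacccccaabbbaca'
  #12 SA[12]=3  'bbcaabcacccccaabbbaca'
  #13 SA[13]=4  'bcaabcacccccaabbbaca'
  #14 SA[14]=8  'bcacccccaabbbaca'
  #15 SA[15]=22  'ca'
  #16 SA[16]=15  'caabbbaca'
  #17 SA[17]=5  'caabcacccccaabbbaca'
  #18 SA[18]=9  'cacccccaabbbaca'
  #19 SA[19]=0  'cbbbbcaabcacccccaabbbaca'
  #20 SA[20]=14  'ccaabbbaca'
  #21 SA[21]=13  'cccaabbbaca'
  #22 SA[22]=12  'ccccaabbbaca'
  #23 SA[23]=11  'cccccaabbbaca'

SA = [23, 16, 6, 17, 7, 21, 10, 20, 19, 18, 1, 2, 3, 4, 8, 22, 15, 5, 9, 0, 14, 13, 12, 11]
rank  pair      lcp
   1  s[23:],s[16:]  1  'a'
   2  s[16:],s[6:]  3  'aab'
   3  s[6:],s[17:]  1  'a'
   4  s[17:],s[7:]  2  'ab'
   5  s[7:],s[21:]  1  'a'
   6  s[21:],s[10:]  2  'ac'
   7  s[10:],s[20:]  0  ''
   8  s[20:],s[19:]  1  'b'
   9  s[19:],s[18:]  2  'bb'
  10  s[18:],s[1:]  3  'bbb'
  11  s[1:],s[2:]  3  'bbb'
  12  s[2:],s[3:]  2  'bb'
  13  s[3:],s[4:]  1  'b'
  14  s[4:],s[8:]  3  'bca'
  15  s[8:],s[22:]  0  ''
  16  s[22:],s[15:]  2  'ca'
  17  s[15:],s[5:]  4  'caab'
  18  s[5:],s[9:]  2  'ca'
  19  s[9:],s[0:]  1  'c'
  20  s[0:],s[14:]  1  'c'
  21  s[14:],s[13:]  2  'cc'
  22  s[13:],s[12:]  3  'ccc'
  23  s[12:],s[11:]  4  'cccc'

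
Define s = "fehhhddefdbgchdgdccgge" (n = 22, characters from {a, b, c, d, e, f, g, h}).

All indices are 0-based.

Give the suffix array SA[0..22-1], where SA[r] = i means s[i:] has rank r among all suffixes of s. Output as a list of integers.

[10, 17, 18, 12, 9, 16, 5, 6, 14, 21, 7, 1, 8, 0, 11, 15, 20, 19, 4, 13, 3, 2]

sorted suffixes:
  #0 SA[0]=10  'bgchdgdccgge'
  #1 SA[1]=17  'ccgge'
  #2 SA[2]=18  'cgge'
  #3 SA[3]=12  'chdgdccgge'
  #4 SA[4]=9  'dbgchdgdccgge'
  #5 SA[5]=16  'dccgge'
  #6 SA[6]=5  'ddefdbgchdgdccgge'
  #7 SA[7]=6  'defdbgchdgdccgge'
  #8 SA[8]=14  'dgdccgge'
  #9 SA[9]=21  'e'
  #10 SA[10]=7  'efdbgchdgdccgge'
  #11 SA[11]=1  'ehhhddefdbgchdgdccgge'
  #12 SA[12]=8  'fdbgchdgdccgge'
  #13 SA[13]=0  'fehhhddefdbgchdgdccgge'
  #14 SA[14]=11  'gchdgdccgge'
  #15 SA[15]=15  'gdccgge'
  #16 SA[16]=20  'ge'
  #17 SA[17]=19  'gge'
  #18 SA[18]=4  'hddefdbgchdgdccgge'
  #19 SA[19]=13  'hdgdccgge'
  #20 SA[20]=3  'hhddefdbgchdgdccgge'
  #21 SA[21]=2  'hhhddefdbgchdgdccgge'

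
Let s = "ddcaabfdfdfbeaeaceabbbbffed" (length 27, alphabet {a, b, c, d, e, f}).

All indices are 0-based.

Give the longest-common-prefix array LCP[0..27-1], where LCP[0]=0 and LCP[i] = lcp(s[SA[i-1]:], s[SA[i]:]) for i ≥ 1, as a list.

rank→(start, suffix):
  0 → (3, 'aabfdfdfbeaeaceabbbbffed')
  1 → (18, 'abbbbffed')
  2 → (4, 'abfdfdfbeaeaceabbbbffed')
  3 → (15, 'aceabbbbffed')
  4 → (13, 'aeaceabbbbffed')
  5 → (19, 'bbbbffed')
  6 → (20, 'bbbffed')
  7 → (21, 'bbffed')
  8 → (11, 'beaeaceabbbbffed')
  9 → (5, 'bfdfdfbeaeaceabbbbffed')
  10 → (22, 'bffed')
  11 → (2, 'caabfdfdfbeaeaceabbbbffed')
  12 → (16, 'ceabbbbffed')
  13 → (26, 'd')
  14 → (1, 'dcaabfdfdfbeaeaceabbbbffed')
  15 → (0, 'ddcaabfdfdfbeaeaceabbbbffed')
  16 → (9, 'dfbeaeaceabbbbffed')
  17 → (7, 'dfdfbeaeaceabbbbffed')
  18 → (17, 'eabbbbffed')
  19 → (14, 'eaceabbbbffed')
  20 → (12, 'eaeaceabbbbffed')
  21 → (25, 'ed')
  22 → (10, 'fbeaeaceabbbbffed')
  23 → (8, 'fdfbeaeaceabbbbffed')
  24 → (6, 'fdfdfbeaeaceabbbbffed')
  25 → (24, 'fed')
  26 → (23, 'ffed')

SA = [3, 18, 4, 15, 13, 19, 20, 21, 11, 5, 22, 2, 16, 26, 1, 0, 9, 7, 17, 14, 12, 25, 10, 8, 6, 24, 23]
i: (SA[i-1],SA[i]) lcp shared
  1: (3,18) 1 'a'
  2: (18,4) 2 'ab'
  3: (4,15) 1 'a'
  4: (15,13) 1 'a'
  5: (13,19) 0 ''
  6: (19,20) 3 'bbb'
  7: (20,21) 2 'bb'
  8: (21,11) 1 'b'
  9: (11,5) 1 'b'
  10: (5,22) 2 'bf'
  11: (22,2) 0 ''
  12: (2,16) 1 'c'
  13: (16,26) 0 ''
  14: (26,1) 1 'd'
  15: (1,0) 1 'd'
  16: (0,9) 1 'd'
  17: (9,7) 2 'df'
  18: (7,17) 0 ''
  19: (17,14) 2 'ea'
  20: (14,12) 2 'ea'
  21: (12,25) 1 'e'
  22: (25,10) 0 ''
  23: (10,8) 1 'f'
  24: (8,6) 3 'fdf'
  25: (6,24) 1 'f'
  26: (24,23) 1 'f'

[0, 1, 2, 1, 1, 0, 3, 2, 1, 1, 2, 0, 1, 0, 1, 1, 1, 2, 0, 2, 2, 1, 0, 1, 3, 1, 1]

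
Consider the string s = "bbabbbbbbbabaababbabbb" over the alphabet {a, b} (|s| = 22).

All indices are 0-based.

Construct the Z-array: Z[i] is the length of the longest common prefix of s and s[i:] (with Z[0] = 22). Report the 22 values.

[22, 1, 0, 2, 2, 2, 2, 2, 4, 1, 0, 1, 0, 0, 1, 0, 6, 1, 0, 2, 2, 1]

Z[0]=22
i=1: outside box; Z[1]=1 extend→box=[1,2)
i=2: outside box; Z[2]=0
i=3: outside box; Z[3]=2 extend→box=[3,5)
i=4: min(r-i=1, Z[1]=1)=1; Z[4]=2 extend→box=[4,6)
i=5: min(r-i=1, Z[1]=1)=1; Z[5]=2 extend→box=[5,7)
i=6: min(r-i=1, Z[1]=1)=1; Z[6]=2 extend→box=[6,8)
i=7: min(r-i=1, Z[1]=1)=1; Z[7]=2 extend→box=[7,9)
i=8: min(r-i=1, Z[1]=1)=1; Z[8]=4 extend→box=[8,12)
i=9: min(r-i=3, Z[1]=1)=1; Z[9]=1
i=10: min(r-i=2, Z[2]=0)=0; Z[10]=0
i=11: min(r-i=1, Z[3]=2)=1; Z[11]=1
i=12: outside box; Z[12]=0
i=13: outside box; Z[13]=0
i=14: outside box; Z[14]=1 extend→box=[14,15)
i=15: outside box; Z[15]=0
i=16: outside box; Z[16]=6 extend→box=[16,22)
i=17: min(r-i=5, Z[1]=1)=1; Z[17]=1
i=18: min(r-i=4, Z[2]=0)=0; Z[18]=0
i=19: min(r-i=3, Z[3]=2)=2; Z[19]=2
i=20: min(r-i=2, Z[4]=2)=2; Z[20]=2
i=21: min(r-i=1, Z[5]=2)=1; Z[21]=1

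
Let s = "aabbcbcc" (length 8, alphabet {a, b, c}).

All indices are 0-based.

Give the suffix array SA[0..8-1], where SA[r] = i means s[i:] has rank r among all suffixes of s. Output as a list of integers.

[0, 1, 2, 3, 5, 7, 4, 6]

sorted suffixes:
  #0 SA[0]=0  'aabbcbcc'
  #1 SA[1]=1  'abbcbcc'
  #2 SA[2]=2  'bbcbcc'
  #3 SA[3]=3  'bcbcc'
  #4 SA[4]=5  'bcc'
  #5 SA[5]=7  'c'
  #6 SA[6]=4  'cbcc'
  #7 SA[7]=6  'cc'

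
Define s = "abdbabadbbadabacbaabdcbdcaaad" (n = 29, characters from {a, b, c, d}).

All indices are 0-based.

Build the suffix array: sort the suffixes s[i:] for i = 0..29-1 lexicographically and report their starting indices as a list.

[25, 17, 26, 12, 4, 0, 18, 14, 27, 10, 6, 16, 3, 13, 9, 5, 8, 1, 22, 19, 24, 15, 21, 28, 11, 2, 7, 23, 20]

rank | idx | suffix
   0 |  25 | aaad
   1 |  17 | aabdcbdcaaad
   2 |  26 | aad
   3 |  12 | abacbaabdcbdcaaad
   4 |   4 | abadbbadabacbaabdcbdcaaad
   5 |   0 | abdbabadbbadabacbaabdcbdcaaad
   6 |  18 | abdcbdcaaad
   7 |  14 | acbaabdcbdcaaad
   8 |  27 | ad
   9 |  10 | adabacbaabdcbdcaaad
  10 |   6 | adbbadabacbaabdcbdcaaad
  11 |  16 | baabdcbdcaaad
  12 |   3 | babadbbadabacbaabdcbdcaaad
  13 |  13 | bacbaabdcbdcaaad
  14 |   9 | badabacbaabdcbdcaaad
  15 |   5 | badbbadabacbaabdcbdcaaad
  16 |   8 | bbadabacbaabdcbdcaaad
  17 |   1 | bdbabadbbadabacbaabdcbdcaaad
  18 |  22 | bdcaaad
  19 |  19 | bdcbdcaaad
  20 |  24 | caaad
  21 |  15 | cbaabdcbdcaaad
  22 |  21 | cbdcaaad
  23 |  28 | d
  24 |  11 | dabacbaabdcbdcaaad
  25 |   2 | dbabadbbadabacbaabdcbdcaaad
  26 |   7 | dbbadabacbaabdcbdcaaad
  27 |  23 | dcaaad
  28 |  20 | dcbdcaaad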